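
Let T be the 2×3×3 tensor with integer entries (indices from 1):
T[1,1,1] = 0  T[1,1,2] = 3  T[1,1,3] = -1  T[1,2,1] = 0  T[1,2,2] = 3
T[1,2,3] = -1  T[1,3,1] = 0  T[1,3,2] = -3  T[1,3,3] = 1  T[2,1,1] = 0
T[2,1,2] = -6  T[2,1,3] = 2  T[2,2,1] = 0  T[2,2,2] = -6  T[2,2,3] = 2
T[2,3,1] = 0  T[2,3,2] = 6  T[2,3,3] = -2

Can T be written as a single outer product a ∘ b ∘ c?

Yes

If T = a ∘ b ∘ c then every fibre of T is a multiple of the corresponding factor, so read the factors off the fibres through the nonzero entry T[1,1,2] = 3.
The mode-1 fibre T[:,1,2] = [3, -6] gives a = [1, -2] (primitive direction); the mode-2 fibre T[1,:,2] = [3, 3, -3] gives b = [1, 1, -1]; then c[k] = T[1,1,k] / (a[1]·b[1]) = [0, 3, -1] / 1 = [0, 3, -1].
Expanding [1, -2] ∘ [1, 1, -1] ∘ [0, 3, -1] reproduces all 18 entries of T, so T = [1, -2] ∘ [1, 1, -1] ∘ [0, 3, -1] and rank(T) ≤ 1.
Equivalently every frontal slice T[:,:,k] is c[k] times the rank-1 matrix [1, -2] ∘ [1, 1, -1]. So T has rank 1 (it is nonzero).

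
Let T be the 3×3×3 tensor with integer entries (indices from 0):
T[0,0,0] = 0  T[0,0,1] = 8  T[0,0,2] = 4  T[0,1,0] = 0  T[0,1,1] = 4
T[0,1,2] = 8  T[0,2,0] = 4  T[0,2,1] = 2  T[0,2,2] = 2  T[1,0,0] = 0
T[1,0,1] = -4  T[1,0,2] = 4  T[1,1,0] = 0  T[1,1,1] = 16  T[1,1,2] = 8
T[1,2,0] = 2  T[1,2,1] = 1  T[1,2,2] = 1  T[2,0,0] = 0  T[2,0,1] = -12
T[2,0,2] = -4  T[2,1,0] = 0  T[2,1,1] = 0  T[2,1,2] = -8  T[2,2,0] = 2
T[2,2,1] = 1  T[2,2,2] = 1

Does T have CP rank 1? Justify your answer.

No

The mode-3 unfolding of T (rows indexed by k, columns by (i,j) = (0,0), (0,1), (0,2), (1,0), (1,1), (1,2), (2,0), (2,1), (2,2)) is [[0, 0, 4, 0, 0, 2, 0, 0, 2], [8, 4, 2, -4, 16, 1, -12, 0, 1], [4, 8, 2, 4, 8, 1, -4, -8, 1]].
There the 3×3 minor on rows k ∈ {0, 1, 2}, columns (i,j) ∈ {(0,0), (0,1), (0,2)} is det [[0, 0, 4], [8, 4, 2], [4, 8, 2]] = 192 ≠ 0, so this unfolding has rank ≥ 3; CP rank is at least every unfolding rank, so rank(T) ≥ 3.
In particular rank(T) ≥ 3 > 1, so T is not rank-1.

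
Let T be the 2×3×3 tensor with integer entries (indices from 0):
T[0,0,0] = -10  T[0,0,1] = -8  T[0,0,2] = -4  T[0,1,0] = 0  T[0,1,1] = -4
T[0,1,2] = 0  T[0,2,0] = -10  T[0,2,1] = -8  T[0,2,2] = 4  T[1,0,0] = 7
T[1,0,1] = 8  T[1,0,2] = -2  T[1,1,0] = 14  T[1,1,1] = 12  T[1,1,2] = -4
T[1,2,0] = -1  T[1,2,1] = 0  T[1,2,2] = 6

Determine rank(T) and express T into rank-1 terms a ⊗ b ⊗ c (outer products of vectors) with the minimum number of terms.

rank(T) = 3

Lower bound: the mode-2 unfolding of T (rows indexed by j, columns by (i,k) = (0,0), (0,1), (0,2), (1,0), (1,1), (1,2)) is [[-10, -8, -4, 7, 8, -2], [0, -4, 0, 14, 12, -4], [-10, -8, 4, -1, 0, 6]].
There the 3×3 minor on rows j ∈ {0, 1, 2}, columns (i,k) ∈ {(0,0), (0,1), (0,2)} is det [[-10, -8, -4], [0, -4, 0], [-10, -8, 4]] = 320 ≠ 0, so this unfolding has rank ≥ 3; CP rank is at least every unfolding rank, so rank(T) ≥ 3. (This is only a lower bound: in general the CP rank may exceed every unfolding rank, so we still need to exhibit 3 rank-1 terms summing to T.)
Upper bound: T is a sum of 3 rank-1 terms, T = [1, -1] ⊗ [2, 2, 1] ⊗ [-4, -4, 0] + [1, 1] ⊗ [0, 1, -1] ⊗ [4, 4, -8] + [2, 1] ⊗ [1, -2, 1] ⊗ [-1, 0, -2] (written with every a and b primitive with positive leading entry and the scale carried by c; CP decompositions are not unique, and this one is verified by expanding entrywise), so rank(T) ≤ 3.
These bounds meet, so rank(T) = 3.
Check entry T[1,0,0] = 7: (-1)·(2)·(-4) + (1)·(0)·(4) + (1)·(1)·(-1) = 7.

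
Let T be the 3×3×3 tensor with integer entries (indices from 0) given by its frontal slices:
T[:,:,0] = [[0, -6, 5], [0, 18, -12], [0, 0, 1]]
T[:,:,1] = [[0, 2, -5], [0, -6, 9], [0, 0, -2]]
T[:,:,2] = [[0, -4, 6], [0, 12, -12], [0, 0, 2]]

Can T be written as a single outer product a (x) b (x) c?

The mode-1 unfolding of T (rows indexed by i, columns by (j,k) = (0,0), (0,1), (0,2), (1,0), (1,1), (1,2), (2,0), (2,1), (2,2)) is [[0, 0, 0, -6, 2, -4, 5, -5, 6], [0, 0, 0, 18, -6, 12, -12, 9, -12], [0, 0, 0, 0, 0, 0, 1, -2, 2]].
There the 2×2 minor on rows i ∈ {0, 1}, columns (j,k) ∈ {(1,0), (2,0)} is det [[-6, 5], [18, -12]] = -18 ≠ 0, so this unfolding has rank ≥ 2; CP rank is at least every unfolding rank, so rank(T) ≥ 2.
In particular rank(T) ≥ 2 > 1, so T is not rank-1.

No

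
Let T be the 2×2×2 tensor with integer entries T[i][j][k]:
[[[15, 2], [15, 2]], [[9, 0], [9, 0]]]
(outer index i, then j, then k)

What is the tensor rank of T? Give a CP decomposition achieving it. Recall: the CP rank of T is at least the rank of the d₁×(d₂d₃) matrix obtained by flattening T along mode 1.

rank(T) = 2

Lower bound: in the mode-3 unfolding of T (rows indexed by k, columns by (i,j)) the 2×2 minor on rows k ∈ {0, 1}, columns (i,j) ∈ {(0,0), (1,0)} is det [[15, 9], [2, 0]] = -18 ≠ 0, so that unfolding has rank ≥ 2 and hence rank(T) ≥ 2 (CP rank is at least every unfolding rank, though it can be larger).
Upper bound: T[:,j,:] = b[j]·M for every slice, with b = [1, 1] and M = [[15, 2], [9, 0]] (rows i, columns k).
Splitting M by its rows (i = 0, 1), M = [1, 0][15, 2]ᵀ + [0, 1][9, 0]ᵀ.
Hence T = [1, 0] ⊗ [1, 1] ⊗ [15, 2] + [0, 1] ⊗ [1, 1] ⊗ [9, 0], so rank(T) ≤ 2.
These bounds meet, so rank(T) = 2.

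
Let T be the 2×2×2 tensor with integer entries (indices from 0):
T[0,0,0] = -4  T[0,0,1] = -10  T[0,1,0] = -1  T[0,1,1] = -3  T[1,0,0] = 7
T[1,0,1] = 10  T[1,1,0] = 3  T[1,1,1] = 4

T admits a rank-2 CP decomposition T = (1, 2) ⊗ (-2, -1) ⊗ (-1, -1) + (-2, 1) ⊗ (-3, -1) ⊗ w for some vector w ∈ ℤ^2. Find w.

w = (-1, -2)

Subtract the known terms from T to get the rank-1 residual R = (-2, 1) ⊗ (-3, -1) ⊗ w, so R[i,j,k] = a[i]·b[j]·w[k]. Pick indices with nonzero a[0]·b[0] = (-2)·(-3) = 6. Only the fibre through (0,0,·) is needed: R[0,0,:] = T[0,0,:] − Σₗ aₗ[0]bₗ[0]cₗ = [-4, -10] − (1)·(-2)·(-1, -1) = [-6, -12]. Then w[k] = R[0,0,k] / 6 for each k, giving w = [-6, -12] / 6 = (-1, -2).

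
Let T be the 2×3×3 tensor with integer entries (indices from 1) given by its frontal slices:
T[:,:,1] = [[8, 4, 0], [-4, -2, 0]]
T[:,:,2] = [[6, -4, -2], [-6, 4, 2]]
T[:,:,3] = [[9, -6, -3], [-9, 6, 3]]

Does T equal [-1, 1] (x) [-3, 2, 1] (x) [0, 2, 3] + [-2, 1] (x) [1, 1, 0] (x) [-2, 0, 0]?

Reconstruct entry (1,1,1) from the claimed factors: Σₗ aₗ[1]bₗ[1]cₗ[1] = (-1)·(-3)·(0) + (-2)·(1)·(-2) = 4, but T[1,1,1] = 8. The claim is false.

No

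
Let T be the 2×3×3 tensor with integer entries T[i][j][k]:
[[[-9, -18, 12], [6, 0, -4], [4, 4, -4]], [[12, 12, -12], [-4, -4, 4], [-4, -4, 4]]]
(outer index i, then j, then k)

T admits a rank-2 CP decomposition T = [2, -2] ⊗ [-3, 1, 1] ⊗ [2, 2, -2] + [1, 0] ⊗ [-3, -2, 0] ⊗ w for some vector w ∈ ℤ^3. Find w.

Subtract the known terms from T to get the rank-1 residual R = [1, 0] ⊗ [-3, -2, 0] ⊗ w, so R[i,j,k] = a[i]·b[j]·w[k]. Pick indices with nonzero a[0]·b[0] = (1)·(-3) = -3. Only the fibre through (0,0,·) is needed: R[0,0,:] = T[0,0,:] − Σₗ aₗ[0]bₗ[0]cₗ = [-9, -18, 12] − (2)·(-3)·[2, 2, -2] = [3, -6, 0]. Then w[k] = R[0,0,k] / -3 for each k, giving w = [3, -6, 0] / -3 = [-1, 2, 0].

w = [-1, 2, 0]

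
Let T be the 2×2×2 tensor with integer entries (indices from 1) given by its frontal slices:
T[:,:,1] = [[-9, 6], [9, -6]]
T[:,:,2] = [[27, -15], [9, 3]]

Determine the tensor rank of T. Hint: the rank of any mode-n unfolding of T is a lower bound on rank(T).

2

Lower bound: the mode-1 unfolding of T (rows indexed by i, columns by (j,k) = (1,1), (1,2), (2,1), (2,2)) is [[-9, 27, 6, -15], [9, 9, -6, 3]].
There the 2×2 minor on rows i ∈ {1, 2}, columns (j,k) ∈ {(1,1), (1,2)} is det [[-9, 27], [9, 9]] = -324 ≠ 0, so this unfolding has rank ≥ 2; CP rank is at least every unfolding rank, so rank(T) ≥ 2. (Flattening ranks never certify an upper bound on CP rank; for that we must actually write T with 2 rank-1 terms.)
Upper bound — finding two terms. Write S_k = T[:,:,k] for the frontal slices: S₁ = [[-9, 6], [9, -6]], S₂ = [[27, -15], [9, 3]].
If T = a₁ ⊗ b₁ ⊗ c₁ + a₂ ⊗ b₂ ⊗ c₂ then each S_k = c₁[k]·a₁b₁ᵀ + c₂[k]·a₂b₂ᵀ. S₁ and S₂ are linearly independent, so a₁b₁ᵀ and a₂b₂ᵀ must span the same plane of matrices: they are the rank-1 matrices of the form x·S₁ + y·S₂.
det(x·S₁ + y·S₂) is −108·xy + 216·y² = (-108)·(x − 2·y)(y), vanishing at (x:y) = (2:1) and (1:0).
M₁ = 2·S₁ + S₂ = [[9, -3], [27, -9]] = 3·(1, 3)(3, -1)ᵀ and M₂ = S₁ = [[-9, 6], [9, -6]] = (-3)·(1, -1)(3, -2)ᵀ, so take a₁ = (1, 3), b₁ = (3, -1), a₂ = (1, -1), b₂ = (3, -2).
Each slice is an integer combination of E₁ = a₁b₁ᵀ and E₂ = a₂b₂ᵀ: S₁ = −3·E₂, S₂ = 3·E₁ + 6·E₂; reading off coefficients, c₁ = (0, 3) and c₂ = (-3, 6).
Hence T = (1, 3) ⊗ (3, -1) ⊗ (0, 3) + (1, -1) ⊗ (3, -2) ⊗ (-3, 6), so rank(T) ≤ 2.
These bounds meet, so rank(T) = 2.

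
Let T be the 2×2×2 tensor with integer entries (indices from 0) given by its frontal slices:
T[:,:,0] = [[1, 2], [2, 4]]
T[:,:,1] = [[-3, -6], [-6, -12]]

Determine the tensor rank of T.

1

Lower bound: T ≠ 0 (e.g. T[0,0,0] = 1), so rank(T) ≥ 1.
Upper bound: if T = a ⊗ b ⊗ c then every fibre of T is a multiple of the corresponding factor, so read the factors off the fibres through the nonzero entry T[0,0,0] = 1.
The mode-1 fibre T[:,0,0] = [1, 2] gives a = [1, 2] (primitive direction); the mode-2 fibre T[0,:,0] = [1, 2] gives b = [1, 2]; then c[k] = T[0,0,k] / (a[0]·b[0]) = [1, -3] / 1 = [1, -3].
Expanding [1, 2] ⊗ [1, 2] ⊗ [1, -3] reproduces all 8 entries of T, so T = [1, 2] ⊗ [1, 2] ⊗ [1, -3] and rank(T) ≤ 1.
These bounds meet, so rank(T) = 1.
Check entry T[1,0,1] = -6: (2)·(1)·(-3) = -6.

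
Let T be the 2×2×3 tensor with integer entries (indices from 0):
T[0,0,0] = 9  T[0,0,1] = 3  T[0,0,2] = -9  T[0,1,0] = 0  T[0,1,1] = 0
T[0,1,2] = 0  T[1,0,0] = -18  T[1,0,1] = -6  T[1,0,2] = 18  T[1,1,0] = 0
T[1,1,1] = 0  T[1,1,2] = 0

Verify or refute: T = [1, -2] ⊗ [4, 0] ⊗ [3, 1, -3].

Reconstruct entry (0,0,0) from the claimed factors: Σₗ aₗ[0]bₗ[0]cₗ[0] = (1)·(4)·(3) = 12, but T[0,0,0] = 9. The claim is false.

No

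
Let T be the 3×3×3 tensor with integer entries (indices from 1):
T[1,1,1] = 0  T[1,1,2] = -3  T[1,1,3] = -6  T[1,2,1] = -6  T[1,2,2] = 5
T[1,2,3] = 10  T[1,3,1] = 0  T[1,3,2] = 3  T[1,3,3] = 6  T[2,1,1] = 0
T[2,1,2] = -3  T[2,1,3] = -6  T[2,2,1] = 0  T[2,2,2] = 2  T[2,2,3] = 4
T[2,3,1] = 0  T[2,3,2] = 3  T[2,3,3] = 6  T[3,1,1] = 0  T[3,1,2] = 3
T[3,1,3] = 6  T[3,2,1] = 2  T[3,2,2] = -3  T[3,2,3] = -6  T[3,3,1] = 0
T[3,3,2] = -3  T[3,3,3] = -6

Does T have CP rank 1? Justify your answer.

The mode-1 unfolding of T (rows indexed by i, columns by (j,k) = (1,1), (1,2), (1,3), (2,1), (2,2), (2,3), (3,1), (3,2), (3,3)) is [[0, -3, -6, -6, 5, 10, 0, 3, 6], [0, -3, -6, 0, 2, 4, 0, 3, 6], [0, 3, 6, 2, -3, -6, 0, -3, -6]].
There the 2×2 minor on rows i ∈ {1, 2}, columns (j,k) ∈ {(1,2), (2,1)} is det [[-3, -6], [-3, 0]] = -18 ≠ 0, so this unfolding has rank ≥ 2; CP rank is at least every unfolding rank, so rank(T) ≥ 2.
In particular rank(T) ≥ 2 > 1, so T is not rank-1.

No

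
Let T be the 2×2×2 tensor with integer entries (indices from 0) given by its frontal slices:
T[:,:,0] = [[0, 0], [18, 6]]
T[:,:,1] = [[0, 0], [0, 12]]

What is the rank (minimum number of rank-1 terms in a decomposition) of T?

Lower bound: in the mode-3 unfolding of T (rows indexed by k, columns by (i,j)) the 2×2 minor on rows k ∈ {0, 1}, columns (i,j) ∈ {(1,0), (1,1)} is det [[18, 6], [0, 12]] = 216 ≠ 0, so that unfolding has rank ≥ 2 and hence rank(T) ≥ 2 (CP rank is at least every unfolding rank, though it can be larger).
Upper bound: T[i,:,:] = a[i]·M for every slice, with a = [0, 1] and M = [[18, 0], [6, 12]] (rows j, columns k).
Splitting M by its rows (j = 0, 1), M = [1, 0][18, 0]ᵀ + [0, 1][6, 12]ᵀ.
Hence T = [0, 1] ∘ [1, 0] ∘ [18, 0] + [0, 1] ∘ [0, 1] ∘ [6, 12], so rank(T) ≤ 2.
These bounds meet, so rank(T) = 2.

2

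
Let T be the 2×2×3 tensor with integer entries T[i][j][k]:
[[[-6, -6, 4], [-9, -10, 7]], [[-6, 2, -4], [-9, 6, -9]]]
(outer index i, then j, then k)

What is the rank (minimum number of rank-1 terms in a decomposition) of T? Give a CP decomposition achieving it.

Lower bound: the mode-1 unfolding of T (rows indexed by i, columns by (j,k) = (0,0), (0,1), (0,2), (1,0), (1,1), (1,2)) is [[-6, -6, 4, -9, -10, 7], [-6, 2, -4, -9, 6, -9]].
There the 2×2 minor on rows i ∈ {0, 1}, columns (j,k) ∈ {(0,0), (0,1)} is det [[-6, -6], [-6, 2]] = -48 ≠ 0, so this unfolding has rank ≥ 2; CP rank is at least every unfolding rank, so rank(T) ≥ 2. (Flattening ranks never certify an upper bound on CP rank; for that we must actually write T with 2 rank-1 terms.)
Upper bound — finding two terms. Write S_k = T[:,:,k] for the frontal slices: S₀ = [[-6, -9], [-6, -9]], S₁ = [[-6, -10], [2, 6]], S₂ = [[4, 7], [-4, -9]].
If T = a₁ ⊗ b₁ ⊗ c₁ + a₂ ⊗ b₂ ⊗ c₂ then each S_k = c₁[k]·a₁b₁ᵀ + c₂[k]·a₂b₂ᵀ. S₀ and S₁ are linearly independent, so a₁b₁ᵀ and a₂b₂ᵀ must span the same plane of matrices: they are the rank-1 matrices of the form x·S₀ + y·S₁.
det(x·S₀ + y·S₁) is −24·xy − 16·y² = (-8)·(3·x + 2·y)(y), vanishing at (x:y) = (2:-3) and (1:0).
M₁ = 2·S₀ − 3·S₁ = [[6, 12], [-18, -36]] = 6·(1, -3)(1, 2)ᵀ and M₂ = S₀ = [[-6, -9], [-6, -9]] = (-3)·(1, 1)(2, 3)ᵀ, so take a₁ = (1, -3), b₁ = (1, 2), a₂ = (1, 1), b₂ = (2, 3).
Each slice is an integer combination of E₁ = a₁b₁ᵀ and E₂ = a₂b₂ᵀ: S₀ = −3·E₂, S₁ = −2·E₁ − 2·E₂, S₂ = 2·E₁ + E₂; reading off coefficients, c₁ = (0, -2, 2) and c₂ = (-3, -2, 1).
Hence T = (1, -3) ⊗ (1, 2) ⊗ (0, -2, 2) + (1, 1) ⊗ (2, 3) ⊗ (-3, -2, 1), so rank(T) ≤ 2.
These bounds meet, so rank(T) = 2.

rank(T) = 2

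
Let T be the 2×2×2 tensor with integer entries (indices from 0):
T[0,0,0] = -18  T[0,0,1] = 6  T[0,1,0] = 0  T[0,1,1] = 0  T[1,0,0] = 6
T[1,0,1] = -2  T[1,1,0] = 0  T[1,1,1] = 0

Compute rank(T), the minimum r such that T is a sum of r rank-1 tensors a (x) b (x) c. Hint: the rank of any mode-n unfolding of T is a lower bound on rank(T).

1

Lower bound: T ≠ 0 (e.g. T[0,0,0] = -18), so rank(T) ≥ 1.
Upper bound: the mode-1 fibre T[:,0,0] = [-18, 6] gives a = (3, -1) (primitive direction); the mode-2 fibre T[0,:,0] = [-18, 0] gives b = (1, 0); then c[k] = T[0,0,k] / (a[0]·b[0]) = [-18, 6] / 3 = (-6, 2).
Expanding (3, -1) (x) (1, 0) (x) (-6, 2) reproduces all 8 entries of T, so T = (3, -1) (x) (1, 0) (x) (-6, 2) and rank(T) ≤ 1.
These bounds meet, so rank(T) = 1.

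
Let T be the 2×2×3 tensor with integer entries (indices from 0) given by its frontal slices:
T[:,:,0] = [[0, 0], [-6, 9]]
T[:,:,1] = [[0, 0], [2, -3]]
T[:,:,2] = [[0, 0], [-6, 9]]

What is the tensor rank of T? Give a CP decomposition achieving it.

rank(T) = 1

Lower bound: T ≠ 0 (e.g. T[1,0,0] = -6), so rank(T) ≥ 1.
Upper bound: if T = a ⊗ b ⊗ c then every fibre of T is a multiple of the corresponding factor, so read the factors off the fibres through the nonzero entry T[1,0,0] = -6.
The mode-1 fibre T[:,0,0] = [0, -6] gives a = [0, 1] (primitive direction); the mode-2 fibre T[1,:,0] = [-6, 9] gives b = [2, -3]; then c[k] = T[1,0,k] / (a[1]·b[0]) = [-6, 2, -6] / 2 = [-3, 1, -3].
Expanding [0, 1] ⊗ [2, -3] ⊗ [-3, 1, -3] reproduces all 12 entries of T, so T = [0, 1] ⊗ [2, -3] ⊗ [-3, 1, -3] and rank(T) ≤ 1.
These bounds meet, so rank(T) = 1.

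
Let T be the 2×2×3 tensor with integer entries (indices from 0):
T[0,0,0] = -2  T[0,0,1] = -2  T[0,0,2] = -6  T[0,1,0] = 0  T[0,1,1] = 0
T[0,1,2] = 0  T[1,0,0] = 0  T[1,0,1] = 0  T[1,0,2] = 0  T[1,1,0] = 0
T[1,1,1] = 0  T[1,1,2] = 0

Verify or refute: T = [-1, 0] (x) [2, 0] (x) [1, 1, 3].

Yes

Reconstruct entrywise from the claimed factors. For example, T[1,0,2] = 0 and Σₗ aₗ[1]bₗ[0]cₗ[2] = (0)·(2)·(3) = 0; checking all 12 entries, every one matches. The claim holds.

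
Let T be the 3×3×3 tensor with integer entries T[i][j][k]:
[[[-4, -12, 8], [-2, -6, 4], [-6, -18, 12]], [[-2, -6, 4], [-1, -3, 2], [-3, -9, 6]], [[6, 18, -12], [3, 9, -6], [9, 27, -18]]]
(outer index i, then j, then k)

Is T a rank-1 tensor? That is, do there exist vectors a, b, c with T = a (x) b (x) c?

If T = a (x) b (x) c then every fibre of T is a multiple of the corresponding factor, so read the factors off the fibres through the nonzero entry T[0,0,0] = -4.
The mode-1 fibre T[:,0,0] = [-4, -2, 6] gives a = [2, 1, -3] (primitive direction); the mode-2 fibre T[0,:,0] = [-4, -2, -6] gives b = [2, 1, 3]; then c[k] = T[0,0,k] / (a[0]·b[0]) = [-4, -12, 8] / 4 = [-1, -3, 2].
Expanding [2, 1, -3] (x) [2, 1, 3] (x) [-1, -3, 2] reproduces all 27 entries of T, so T = [2, 1, -3] (x) [2, 1, 3] (x) [-1, -3, 2] and rank(T) ≤ 1.
Equivalently every frontal slice T[:,:,k] is c[k] times the rank-1 matrix [2, 1, -3] (x) [2, 1, 3]. So T has rank 1 (it is nonzero).

Yes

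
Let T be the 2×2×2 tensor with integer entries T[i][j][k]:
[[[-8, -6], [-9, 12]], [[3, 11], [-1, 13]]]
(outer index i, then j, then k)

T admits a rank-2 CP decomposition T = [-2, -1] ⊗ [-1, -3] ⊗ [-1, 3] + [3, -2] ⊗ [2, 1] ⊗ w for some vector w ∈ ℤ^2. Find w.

w = [-1, -2]

Subtract the known terms from T to get the rank-1 residual R = [3, -2] ⊗ [2, 1] ⊗ w, so R[i,j,k] = a[i]·b[j]·w[k]. Pick indices with nonzero a[0]·b[0] = (3)·(2) = 6. Only the fibre through (0,0,·) is needed: R[0,0,:] = T[0,0,:] − Σₗ aₗ[0]bₗ[0]cₗ = [-8, -6] − (-2)·(-1)·[-1, 3] = [-6, -12]. Then w[k] = R[0,0,k] / 6 for each k, giving w = [-6, -12] / 6 = [-1, -2].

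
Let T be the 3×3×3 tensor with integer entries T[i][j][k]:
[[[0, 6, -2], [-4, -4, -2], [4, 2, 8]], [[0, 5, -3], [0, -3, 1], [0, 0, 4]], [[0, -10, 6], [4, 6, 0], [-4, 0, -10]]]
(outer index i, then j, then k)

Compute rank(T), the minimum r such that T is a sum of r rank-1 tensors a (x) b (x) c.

Lower bound: the mode-3 unfolding of T (rows indexed by k, columns by (i,j) = (0,0), (0,1), (0,2), (1,0), (1,1), (1,2), (2,0), (2,1), (2,2)) is [[0, -4, 4, 0, 0, 0, 0, 4, -4], [6, -4, 2, 5, -3, 0, -10, 6, 0], [-2, -2, 8, -3, 1, 4, 6, 0, -10]].
There the 3×3 minor on rows k ∈ {0, 1, 2}, columns (i,j) ∈ {(0,0), (0,1), (0,2)} is det [[0, -4, 4], [6, -4, 2], [-2, -2, 8]] = 128 ≠ 0, so this unfolding has rank ≥ 3; CP rank is at least every unfolding rank, so rank(T) ≥ 3. (Unfolding ranks only ever bound the CP rank from below — rank(T) can be strictly larger than all of them — so the matching upper bound has to come from an explicit 3-term decomposition.)
Upper bound: T is a sum of 3 rank-1 terms, T = [1, 0, -1] (x) [0, 1, -1] (x) [-4, 0, -2] + [1, 1, -2] (x) [2, -1, -1] (x) [0, 2, -2] + [2, 1, -2] (x) [1, -1, 2] (x) [0, 1, 1] (written with every a and b primitive with positive leading entry and the scale carried by c; CP decompositions are not unique, and this one is verified by expanding entrywise), so rank(T) ≤ 3.
These bounds meet, so rank(T) = 3.
Check entry T[2,2,0] = -4: (-1)·(-1)·(-4) + (-2)·(-1)·(0) + (-2)·(2)·(0) = -4.

3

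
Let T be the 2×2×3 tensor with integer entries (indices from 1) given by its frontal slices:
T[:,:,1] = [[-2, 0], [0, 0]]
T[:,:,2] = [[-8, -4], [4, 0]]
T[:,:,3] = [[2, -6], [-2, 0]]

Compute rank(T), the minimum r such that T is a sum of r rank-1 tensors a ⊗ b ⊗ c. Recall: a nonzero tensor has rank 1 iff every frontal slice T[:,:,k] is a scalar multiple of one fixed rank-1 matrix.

3

Lower bound: the mode-3 unfolding of T (rows indexed by k, columns by (i,j) = (1,1), (1,2), (2,1), (2,2)) is [[-2, 0, 0, 0], [-8, -4, 4, 0], [2, -6, -2, 0]].
There the 3×3 minor on rows k ∈ {1, 2, 3}, columns (i,j) ∈ {(1,1), (1,2), (2,1)} is det [[-2, 0, 0], [-8, -4, 4], [2, -6, -2]] = -64 ≠ 0, so this unfolding has rank ≥ 3; CP rank is at least every unfolding rank, so rank(T) ≥ 3. (Unfolding ranks only ever bound the CP rank from below — rank(T) can be strictly larger than all of them — so the matching upper bound has to come from an explicit 3-term decomposition.)
Upper bound: T is a sum of 3 rank-1 terms, T = (1, 0) ⊗ (0, 1) ⊗ (2, -4, -4) + (1, 0) ⊗ (1, 1) ⊗ (-2, 0, -2) + (2, -1) ⊗ (1, 0) ⊗ (0, -4, 2) (one valid choice — decompositions are not unique — normalised so each a, b is primitive with positive first nonzero entry; check it by expanding all entries), so rank(T) ≤ 3.
These bounds meet, so rank(T) = 3.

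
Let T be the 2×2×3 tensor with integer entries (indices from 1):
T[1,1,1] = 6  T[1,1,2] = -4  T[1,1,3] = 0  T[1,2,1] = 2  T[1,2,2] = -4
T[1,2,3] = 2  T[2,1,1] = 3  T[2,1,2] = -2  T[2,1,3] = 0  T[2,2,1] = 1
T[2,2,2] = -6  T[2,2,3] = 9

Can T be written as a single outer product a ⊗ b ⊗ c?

No

The mode-3 unfolding of T (rows indexed by k, columns by (i,j) = (1,1), (1,2), (2,1), (2,2)) is [[6, 2, 3, 1], [-4, -4, -2, -6], [0, 2, 0, 9]].
There the 3×3 minor on rows k ∈ {1, 2, 3}, columns (i,j) ∈ {(1,1), (1,2), (2,2)} is det [[6, 2, 1], [-4, -4, -6], [0, 2, 9]] = -80 ≠ 0, so this unfolding has rank ≥ 3; CP rank is at least every unfolding rank, so rank(T) ≥ 3.
In particular rank(T) ≥ 3 > 1, so T is not rank-1.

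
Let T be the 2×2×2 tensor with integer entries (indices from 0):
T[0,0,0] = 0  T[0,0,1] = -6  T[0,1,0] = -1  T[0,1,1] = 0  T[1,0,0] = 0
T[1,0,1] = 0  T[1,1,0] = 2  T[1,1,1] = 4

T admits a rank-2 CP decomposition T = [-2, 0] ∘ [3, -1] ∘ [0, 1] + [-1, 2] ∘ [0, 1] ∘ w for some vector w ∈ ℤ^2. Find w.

Subtract the known terms from T to get the rank-1 residual R = [-1, 2] ∘ [0, 1] ∘ w, so R[i,j,k] = a[i]·b[j]·w[k]. Pick indices with nonzero a[0]·b[1] = (-1)·(1) = -1. Only the fibre through (0,1,·) is needed: R[0,1,:] = T[0,1,:] − Σₗ aₗ[0]bₗ[1]cₗ = [-1, 0] − (-2)·(-1)·[0, 1] = [-1, -2]. Then w[k] = R[0,1,k] / -1 for each k, giving w = [-1, -2] / -1 = [1, 2].

w = [1, 2]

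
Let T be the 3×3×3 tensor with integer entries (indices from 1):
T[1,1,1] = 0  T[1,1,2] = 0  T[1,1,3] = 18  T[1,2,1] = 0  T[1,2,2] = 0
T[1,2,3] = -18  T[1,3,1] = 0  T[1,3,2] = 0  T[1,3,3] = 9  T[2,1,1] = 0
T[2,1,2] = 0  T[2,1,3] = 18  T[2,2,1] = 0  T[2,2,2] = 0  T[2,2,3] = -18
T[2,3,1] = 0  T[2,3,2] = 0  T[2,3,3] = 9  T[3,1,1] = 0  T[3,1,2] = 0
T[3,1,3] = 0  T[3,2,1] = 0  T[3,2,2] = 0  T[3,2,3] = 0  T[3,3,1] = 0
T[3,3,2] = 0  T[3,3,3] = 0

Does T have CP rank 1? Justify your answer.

Yes

The mode-1 fibre T[:,1,3] = [18, 18, 0] gives a = [1, 1, 0] (primitive direction); the mode-2 fibre T[1,:,3] = [18, -18, 9] gives b = [2, -2, 1]; then c[k] = T[1,1,k] / (a[1]·b[1]) = [0, 0, 18] / 2 = [0, 0, 9].
Expanding [1, 1, 0] (x) [2, -2, 1] (x) [0, 0, 9] reproduces all 27 entries of T, so T = [1, 1, 0] (x) [2, -2, 1] (x) [0, 0, 9] and rank(T) ≤ 1.
Equivalently every frontal slice T[:,:,k] is c[k] times the rank-1 matrix [1, 1, 0] (x) [2, -2, 1]. So T has rank 1 (it is nonzero).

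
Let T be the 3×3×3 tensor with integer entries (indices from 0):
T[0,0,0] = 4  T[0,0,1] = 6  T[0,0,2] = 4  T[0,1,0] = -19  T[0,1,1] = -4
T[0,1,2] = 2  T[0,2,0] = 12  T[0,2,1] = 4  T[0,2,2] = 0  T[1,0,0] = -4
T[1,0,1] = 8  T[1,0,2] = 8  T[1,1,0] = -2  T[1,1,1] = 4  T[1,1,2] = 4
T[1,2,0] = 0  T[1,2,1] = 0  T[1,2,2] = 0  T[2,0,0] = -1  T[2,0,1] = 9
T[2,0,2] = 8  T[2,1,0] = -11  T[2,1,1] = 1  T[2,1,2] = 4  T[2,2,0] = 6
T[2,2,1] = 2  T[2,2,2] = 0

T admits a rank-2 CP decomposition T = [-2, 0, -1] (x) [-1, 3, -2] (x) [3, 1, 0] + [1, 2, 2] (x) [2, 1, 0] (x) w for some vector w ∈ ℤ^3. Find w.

Subtract the known terms from T to get the rank-1 residual R = [1, 2, 2] (x) [2, 1, 0] (x) w, so R[i,j,k] = a[i]·b[j]·w[k]. Pick indices with nonzero a[0]·b[0] = (1)·(2) = 2. Only the fibre through (0,0,·) is needed: R[0,0,:] = T[0,0,:] − Σₗ aₗ[0]bₗ[0]cₗ = [4, 6, 4] − (-2)·(-1)·[3, 1, 0] = [-2, 4, 4]. Then w[k] = R[0,0,k] / 2 for each k, giving w = [-2, 4, 4] / 2 = [-1, 2, 2].

w = [-1, 2, 2]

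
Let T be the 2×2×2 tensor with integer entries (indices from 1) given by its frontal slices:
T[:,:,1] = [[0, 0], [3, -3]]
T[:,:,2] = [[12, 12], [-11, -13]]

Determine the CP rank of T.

Lower bound: the mode-3 unfolding of T (rows indexed by k, columns by (i,j) = (1,1), (1,2), (2,1), (2,2)) is [[0, 0, 3, -3], [12, 12, -11, -13]].
There the 2×2 minor on rows k ∈ {1, 2}, columns (i,j) ∈ {(1,1), (2,1)} is det [[0, 3], [12, -11]] = -36 ≠ 0, so this unfolding has rank ≥ 2; CP rank is at least every unfolding rank, so rank(T) ≥ 2. (Flattening ranks never certify an upper bound on CP rank; for that we must actually write T with 2 rank-1 terms.)
Upper bound — finding two terms. Write S_k = T[:,:,k] for the frontal slices: S₁ = [[0, 0], [3, -3]], S₂ = [[12, 12], [-11, -13]].
If T = a₁ ⊗ b₁ ⊗ c₁ + a₂ ⊗ b₂ ⊗ c₂ then each S_k = c₁[k]·a₁b₁ᵀ + c₂[k]·a₂b₂ᵀ. S₁ and S₂ are linearly independent, so a₁b₁ᵀ and a₂b₂ᵀ must span the same plane of matrices: they are the rank-1 matrices of the form x·S₁ + y·S₂.
det(x·S₁ + y·S₂) is −72·xy − 24·y² = (-24)·(y)(3·x + y), vanishing at (x:y) = (1:0) and (1:-3).
M₁ = S₁ = [[0, 0], [3, -3]] = 3·[0, 1][1, -1]ᵀ and M₂ = S₁ − 3·S₂ = [[-36, -36], [36, 36]] = (-36)·[1, -1][1, 1]ᵀ, so take a₁ = [0, 1], b₁ = [1, -1], a₂ = [1, -1], b₂ = [1, 1].
Each slice is an integer combination of E₁ = a₁b₁ᵀ and E₂ = a₂b₂ᵀ: S₁ = 3·E₁, S₂ = E₁ + 12·E₂; reading off coefficients, c₁ = [3, 1] and c₂ = [0, 12].
Hence T = [0, 1] ⊗ [1, -1] ⊗ [3, 1] + [1, -1] ⊗ [1, 1] ⊗ [0, 12], so rank(T) ≤ 2.
These bounds meet, so rank(T) = 2.

2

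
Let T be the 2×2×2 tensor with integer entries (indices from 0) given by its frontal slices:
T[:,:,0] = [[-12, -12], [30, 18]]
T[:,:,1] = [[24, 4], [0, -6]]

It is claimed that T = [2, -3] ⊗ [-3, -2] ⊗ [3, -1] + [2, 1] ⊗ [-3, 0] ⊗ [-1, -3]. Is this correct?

Reconstruct entrywise from the claimed factors. For example, T[1,0,0] = 30 and Σₗ aₗ[1]bₗ[0]cₗ[0] = (-3)·(-3)·(3) + (1)·(-3)·(-1) = 30; checking all 8 entries, every one matches. The claim holds.

Yes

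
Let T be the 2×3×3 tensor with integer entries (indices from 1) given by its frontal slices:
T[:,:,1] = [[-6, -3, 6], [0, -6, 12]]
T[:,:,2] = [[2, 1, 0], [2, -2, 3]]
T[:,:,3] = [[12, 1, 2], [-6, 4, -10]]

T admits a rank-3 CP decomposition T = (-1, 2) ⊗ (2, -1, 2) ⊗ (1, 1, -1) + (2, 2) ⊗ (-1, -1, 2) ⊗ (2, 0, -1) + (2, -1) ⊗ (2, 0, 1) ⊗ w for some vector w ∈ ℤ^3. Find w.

Subtract the known terms from T to get the rank-1 residual R = (2, -1) ⊗ (2, 0, 1) ⊗ w, so R[i,j,k] = a[i]·b[j]·w[k]. Pick indices with nonzero a[1]·b[1] = (2)·(2) = 4. Only the fibre through (1,1,·) is needed: R[1,1,:] = T[1,1,:] − Σₗ aₗ[1]bₗ[1]cₗ = [-6, 2, 12] − (-1)·(2)·(1, 1, -1) − (2)·(-1)·(2, 0, -1) = [0, 4, 8]. Then w[k] = R[1,1,k] / 4 for each k, giving w = [0, 4, 8] / 4 = (0, 1, 2).

w = (0, 1, 2)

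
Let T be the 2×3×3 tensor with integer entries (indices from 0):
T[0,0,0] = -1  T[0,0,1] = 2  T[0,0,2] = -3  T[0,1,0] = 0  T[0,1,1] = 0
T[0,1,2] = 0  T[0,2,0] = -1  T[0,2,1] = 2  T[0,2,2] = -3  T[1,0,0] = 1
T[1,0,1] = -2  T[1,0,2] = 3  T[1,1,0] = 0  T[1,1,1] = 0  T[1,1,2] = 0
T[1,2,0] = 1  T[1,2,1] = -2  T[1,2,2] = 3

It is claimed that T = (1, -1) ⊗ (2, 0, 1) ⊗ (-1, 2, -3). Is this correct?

No

Reconstruct entry (0,0,0) from the claimed factors: Σₗ aₗ[0]bₗ[0]cₗ[0] = (1)·(2)·(-1) = -2, but T[0,0,0] = -1. The claim is false.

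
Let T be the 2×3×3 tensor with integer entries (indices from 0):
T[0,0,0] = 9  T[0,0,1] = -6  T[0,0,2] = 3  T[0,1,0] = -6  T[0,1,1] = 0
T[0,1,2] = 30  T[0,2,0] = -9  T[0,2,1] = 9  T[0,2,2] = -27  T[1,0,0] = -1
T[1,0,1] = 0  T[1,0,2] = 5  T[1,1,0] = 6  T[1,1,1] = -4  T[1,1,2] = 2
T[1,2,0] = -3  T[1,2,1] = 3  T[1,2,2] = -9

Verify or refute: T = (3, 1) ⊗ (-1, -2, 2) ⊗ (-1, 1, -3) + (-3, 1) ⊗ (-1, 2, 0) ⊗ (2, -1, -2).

No

Reconstruct entry (0,2,0) from the claimed factors: Σₗ aₗ[0]bₗ[2]cₗ[0] = (3)·(2)·(-1) + (-3)·(0)·(2) = -6, but T[0,2,0] = -9. The claim is false.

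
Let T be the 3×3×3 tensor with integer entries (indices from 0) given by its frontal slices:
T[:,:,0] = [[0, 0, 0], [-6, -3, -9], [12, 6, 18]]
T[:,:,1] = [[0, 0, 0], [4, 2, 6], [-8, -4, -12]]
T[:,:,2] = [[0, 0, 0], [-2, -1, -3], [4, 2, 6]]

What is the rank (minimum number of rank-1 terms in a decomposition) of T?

1

Lower bound: T ≠ 0 (e.g. T[1,0,0] = -6), so rank(T) ≥ 1.
Upper bound: the mode-1 fibre T[:,0,0] = [0, -6, 12] gives a = [0, 1, -2] (primitive direction); the mode-2 fibre T[1,:,0] = [-6, -3, -9] gives b = [2, 1, 3]; then c[k] = T[1,0,k] / (a[1]·b[0]) = [-6, 4, -2] / 2 = [-3, 2, -1].
Expanding [0, 1, -2] ∘ [2, 1, 3] ∘ [-3, 2, -1] reproduces all 27 entries of T, so T = [0, 1, -2] ∘ [2, 1, 3] ∘ [-3, 2, -1] and rank(T) ≤ 1.
These bounds meet, so rank(T) = 1.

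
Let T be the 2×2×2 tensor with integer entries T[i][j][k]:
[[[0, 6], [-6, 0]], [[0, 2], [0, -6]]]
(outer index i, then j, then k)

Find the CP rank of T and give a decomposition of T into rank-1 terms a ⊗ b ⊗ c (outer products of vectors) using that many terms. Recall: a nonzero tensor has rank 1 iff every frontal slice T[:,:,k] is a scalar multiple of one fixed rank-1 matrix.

Lower bound: the mode-3 unfolding of T (rows indexed by k, columns by (i,j) = (0,0), (0,1), (1,0), (1,1)) is [[0, -6, 0, 0], [6, 0, 2, -6]].
There the 2×2 minor on rows k ∈ {0, 1}, columns (i,j) ∈ {(0,0), (0,1)} is det [[0, -6], [6, 0]] = 36 ≠ 0, so this unfolding has rank ≥ 2; CP rank is at least every unfolding rank, so rank(T) ≥ 2. (Flattening ranks never certify an upper bound on CP rank; for that we must actually write T with 2 rank-1 terms.)
Upper bound — finding two terms. Write S_k = T[:,:,k] for the frontal slices: S₀ = [[0, -6], [0, 0]], S₁ = [[6, 0], [2, -6]].
If T = a₁ ⊗ b₁ ⊗ c₁ + a₂ ⊗ b₂ ⊗ c₂ then each S_k = c₁[k]·a₁b₁ᵀ + c₂[k]·a₂b₂ᵀ. S₀ and S₁ are linearly independent, so a₁b₁ᵀ and a₂b₂ᵀ must span the same plane of matrices: they are the rank-1 matrices of the form x·S₀ + y·S₁.
det(x·S₀ + y·S₁) is 12·xy − 36·y² = 12·(x − 3·y)(y), vanishing at (x:y) = (3:1) and (1:0).
M₁ = 3·S₀ + S₁ = [[6, -18], [2, -6]] = 2·[3, 1][1, -3]ᵀ and M₂ = S₀ = [[0, -6], [0, 0]] = (-6)·[1, 0][0, 1]ᵀ, so take a₁ = [3, 1], b₁ = [1, -3], a₂ = [1, 0], b₂ = [0, 1].
Each slice is an integer combination of E₁ = a₁b₁ᵀ and E₂ = a₂b₂ᵀ: S₀ = −6·E₂, S₁ = 2·E₁ + 18·E₂; reading off coefficients, c₁ = [0, 2] and c₂ = [-6, 18].
Hence T = [3, 1] ⊗ [1, -3] ⊗ [0, 2] + [1, 0] ⊗ [0, 1] ⊗ [-6, 18], so rank(T) ≤ 2.
These bounds meet, so rank(T) = 2.
Check entry T[0,0,0] = 0: (3)·(1)·(0) + (1)·(0)·(-6) = 0.

rank(T) = 2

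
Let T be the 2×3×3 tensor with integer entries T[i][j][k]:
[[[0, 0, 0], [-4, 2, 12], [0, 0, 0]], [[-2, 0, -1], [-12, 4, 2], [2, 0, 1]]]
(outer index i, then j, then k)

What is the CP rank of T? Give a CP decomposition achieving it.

Lower bound: the mode-3 unfolding of T (rows indexed by k, columns by (i,j) = (0,0), (0,1), (0,2), (1,0), (1,1), (1,2)) is [[0, -4, 0, -2, -12, 2], [0, 2, 0, 0, 4, 0], [0, 12, 0, -1, 2, 1]].
There the 3×3 minor on rows k ∈ {0, 1, 2}, columns (i,j) ∈ {(0,1), (1,0), (1,1)} is det [[-4, -2, -12], [2, 0, 4], [12, -1, 2]] = -80 ≠ 0, so this unfolding has rank ≥ 3; CP rank is at least every unfolding rank, so rank(T) ≥ 3. (Unfolding ranks only ever bound the CP rank from below — rank(T) can be strictly larger than all of them — so the matching upper bound has to come from an explicit 3-term decomposition.)
Upper bound: T is a sum of 3 rank-1 terms, T = (0, 1) ⊗ (1, 2, -1) ⊗ (-2, 0, -1) + (1, 2) ⊗ (0, 1, 0) ⊗ (-4, 2, 4) + (2, -1) ⊗ (0, 1, 0) ⊗ (0, 0, 4) (written with every a and b primitive with positive leading entry and the scale carried by c; CP decompositions are not unique, and this one is verified by expanding entrywise), so rank(T) ≤ 3.
These bounds meet, so rank(T) = 3.
Check entry T[1,1,1] = 4: (1)·(2)·(0) + (2)·(1)·(2) + (-1)·(1)·(0) = 4.

rank(T) = 3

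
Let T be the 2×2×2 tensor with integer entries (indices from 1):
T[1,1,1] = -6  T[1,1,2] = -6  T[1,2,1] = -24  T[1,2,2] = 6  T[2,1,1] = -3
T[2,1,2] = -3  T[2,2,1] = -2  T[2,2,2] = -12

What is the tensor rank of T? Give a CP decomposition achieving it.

rank(T) = 2

Lower bound: the mode-2 unfolding of T (rows indexed by j, columns by (i,k) = (1,1), (1,2), (2,1), (2,2)) is [[-6, -6, -3, -3], [-24, 6, -2, -12]].
There the 2×2 minor on rows j ∈ {1, 2}, columns (i,k) ∈ {(1,1), (1,2)} is det [[-6, -6], [-24, 6]] = -180 ≠ 0, so this unfolding has rank ≥ 2; CP rank is at least every unfolding rank, so rank(T) ≥ 2. (This is only a lower bound: in general the CP rank may exceed every unfolding rank, so we still need to exhibit 2 rank-1 terms summing to T.)
Upper bound — finding two terms. Write S_k = T[:,:,k] for the frontal slices: S₁ = [[-6, -24], [-3, -2]], S₂ = [[-6, 6], [-3, -12]].
If T = a₁ ⊗ b₁ ⊗ c₁ + a₂ ⊗ b₂ ⊗ c₂ then each S_k = c₁[k]·a₁b₁ᵀ + c₂[k]·a₂b₂ᵀ. S₁ and S₂ are linearly independent, so a₁b₁ᵀ and a₂b₂ᵀ must span the same plane of matrices: they are the rank-1 matrices of the form x·S₁ + y·S₂.
det(x·S₁ + y·S₂) is −60·x² + 30·xy + 90·y² = (-30)·(2·x − 3·y)(x + y), vanishing at (x:y) = (3:2) and (1:-1).
M₁ = 3·S₁ + 2·S₂ = [[-30, -60], [-15, -30]] = (-15)·[2, 1][1, 2]ᵀ and M₂ = S₁ − S₂ = [[0, -30], [0, 10]] = (-10)·[3, -1][0, 1]ᵀ, so take a₁ = [2, 1], b₁ = [1, 2], a₂ = [3, -1], b₂ = [0, 1].
Each slice is an integer combination of E₁ = a₁b₁ᵀ and E₂ = a₂b₂ᵀ: S₁ = −3·E₁ − 4·E₂, S₂ = −3·E₁ + 6·E₂; reading off coefficients, c₁ = [-3, -3] and c₂ = [-4, 6].
Hence T = [2, 1] ⊗ [1, 2] ⊗ [-3, -3] + [3, -1] ⊗ [0, 1] ⊗ [-4, 6], so rank(T) ≤ 2.
These bounds meet, so rank(T) = 2.
Check entry T[1,1,1] = -6: (2)·(1)·(-3) + (3)·(0)·(-4) = -6.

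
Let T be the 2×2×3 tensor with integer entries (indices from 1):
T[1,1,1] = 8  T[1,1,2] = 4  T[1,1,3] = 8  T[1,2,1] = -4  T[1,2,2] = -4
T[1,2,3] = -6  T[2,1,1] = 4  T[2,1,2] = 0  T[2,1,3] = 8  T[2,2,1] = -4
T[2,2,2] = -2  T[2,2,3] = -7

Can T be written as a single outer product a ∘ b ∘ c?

No

The mode-3 unfolding of T (rows indexed by k, columns by (i,j) = (1,1), (1,2), (2,1), (2,2)) is [[8, -4, 4, -4], [4, -4, 0, -2], [8, -6, 8, -7]].
There the 3×3 minor on rows k ∈ {1, 2, 3}, columns (i,j) ∈ {(1,1), (1,2), (2,1)} is det [[8, -4, 4], [4, -4, 0], [8, -6, 8]] = -96 ≠ 0, so this unfolding has rank ≥ 3; CP rank is at least every unfolding rank, so rank(T) ≥ 3.
In particular rank(T) ≥ 3 > 1, so T is not rank-1.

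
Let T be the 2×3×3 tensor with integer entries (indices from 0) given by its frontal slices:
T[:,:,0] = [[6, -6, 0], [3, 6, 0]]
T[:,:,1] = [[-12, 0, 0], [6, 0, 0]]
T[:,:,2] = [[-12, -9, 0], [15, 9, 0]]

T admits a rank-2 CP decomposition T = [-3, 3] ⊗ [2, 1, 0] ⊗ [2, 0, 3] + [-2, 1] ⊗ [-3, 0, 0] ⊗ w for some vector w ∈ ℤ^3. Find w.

w = [3, -2, 1]

Subtract the known terms from T to get the rank-1 residual R = [-2, 1] ⊗ [-3, 0, 0] ⊗ w, so R[i,j,k] = a[i]·b[j]·w[k]. Pick indices with nonzero a[0]·b[0] = (-2)·(-3) = 6. Only the fibre through (0,0,·) is needed: R[0,0,:] = T[0,0,:] − Σₗ aₗ[0]bₗ[0]cₗ = [6, -12, -12] − (-3)·(2)·[2, 0, 3] = [18, -12, 6]. Then w[k] = R[0,0,k] / 6 for each k, giving w = [18, -12, 6] / 6 = [3, -2, 1].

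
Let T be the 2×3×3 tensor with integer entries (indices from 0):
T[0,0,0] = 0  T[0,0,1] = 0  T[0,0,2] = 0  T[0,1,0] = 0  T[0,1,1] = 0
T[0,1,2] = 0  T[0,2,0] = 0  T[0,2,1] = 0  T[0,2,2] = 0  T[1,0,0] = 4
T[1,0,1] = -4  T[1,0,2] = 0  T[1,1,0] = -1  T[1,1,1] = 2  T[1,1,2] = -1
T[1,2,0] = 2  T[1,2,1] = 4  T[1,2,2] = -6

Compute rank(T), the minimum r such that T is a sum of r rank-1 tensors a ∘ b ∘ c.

2

Lower bound: in the mode-3 unfolding of T (rows indexed by k, columns by (i,j)) the 2×2 minor on rows k ∈ {0, 1}, columns (i,j) ∈ {(1,0), (1,1)} is det [[4, -1], [-4, 2]] = 4 ≠ 0, so that unfolding has rank ≥ 2 and hence rank(T) ≥ 2 (CP rank is at least every unfolding rank, though it can be larger).
Upper bound: T[i,:,:] = a[i]·M for every slice, with a = [0, 1] and M = [[4, -4, 0], [-1, 2, -1], [2, 4, -6]] (rows j, columns k).
The rows of M satisfy (row 2) = 2·(row 0) + 6·(row 1), so splitting by rows, M = [1, 0, 2][4, -4, 0]ᵀ + [0, 1, 6][-1, 2, -1]ᵀ.
Hence T = [0, 1] ∘ [1, 0, 2] ∘ [4, -4, 0] + [0, 1] ∘ [0, 1, 6] ∘ [-1, 2, -1], so rank(T) ≤ 2.
These bounds meet, so rank(T) = 2.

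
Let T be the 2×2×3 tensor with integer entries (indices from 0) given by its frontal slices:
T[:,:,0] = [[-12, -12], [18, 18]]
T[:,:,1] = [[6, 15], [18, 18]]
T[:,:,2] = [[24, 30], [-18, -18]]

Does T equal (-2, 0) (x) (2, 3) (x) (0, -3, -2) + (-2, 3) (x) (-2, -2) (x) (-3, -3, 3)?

No

Reconstruct entry (0,0,1) from the claimed factors: Σₗ aₗ[0]bₗ[0]cₗ[1] = (-2)·(2)·(-3) + (-2)·(-2)·(-3) = 0, but T[0,0,1] = 6. The claim is false.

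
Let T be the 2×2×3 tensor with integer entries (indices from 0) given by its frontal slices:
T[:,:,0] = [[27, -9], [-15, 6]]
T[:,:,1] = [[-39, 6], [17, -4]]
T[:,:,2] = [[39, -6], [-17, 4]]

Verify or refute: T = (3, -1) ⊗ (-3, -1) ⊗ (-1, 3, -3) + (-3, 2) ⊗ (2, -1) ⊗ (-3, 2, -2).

No

Reconstruct entry (0,1,0) from the claimed factors: Σₗ aₗ[0]bₗ[1]cₗ[0] = (3)·(-1)·(-1) + (-3)·(-1)·(-3) = -6, but T[0,1,0] = -9. The claim is false.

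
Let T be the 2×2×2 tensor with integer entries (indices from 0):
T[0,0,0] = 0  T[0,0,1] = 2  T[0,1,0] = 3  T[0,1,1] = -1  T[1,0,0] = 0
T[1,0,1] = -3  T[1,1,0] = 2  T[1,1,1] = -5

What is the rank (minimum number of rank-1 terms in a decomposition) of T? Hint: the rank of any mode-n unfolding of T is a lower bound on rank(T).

2

Lower bound: the mode-3 unfolding of T (rows indexed by k, columns by (i,j) = (0,0), (0,1), (1,0), (1,1)) is [[0, 3, 0, 2], [2, -1, -3, -5]].
There the 2×2 minor on rows k ∈ {0, 1}, columns (i,j) ∈ {(0,0), (0,1)} is det [[0, 3], [2, -1]] = -6 ≠ 0, so this unfolding has rank ≥ 2; CP rank is at least every unfolding rank, so rank(T) ≥ 2. (Flattening ranks never certify an upper bound on CP rank; for that we must actually write T with 2 rank-1 terms.)
Upper bound — finding two terms. Write S_k = T[:,:,k] for the frontal slices: S₀ = [[0, 3], [0, 2]], S₁ = [[2, -1], [-3, -5]].
If T = a₁ ⊗ b₁ ⊗ c₁ + a₂ ⊗ b₂ ⊗ c₂ then each S_k = c₁[k]·a₁b₁ᵀ + c₂[k]·a₂b₂ᵀ. S₀ and S₁ are linearly independent, so a₁b₁ᵀ and a₂b₂ᵀ must span the same plane of matrices: they are the rank-1 matrices of the form x·S₀ + y·S₁.
det(x·S₀ + y·S₁) is 13·xy − 13·y² = 13·(x − y)(y), vanishing at (x:y) = (1:1) and (1:0).
M₁ = S₀ + S₁ = [[2, 2], [-3, -3]] = (2, -3)(1, 1)ᵀ and M₂ = S₀ = [[0, 3], [0, 2]] = (3, 2)(0, 1)ᵀ, so take a₁ = (2, -3), b₁ = (1, 1), a₂ = (3, 2), b₂ = (0, 1).
Each slice is an integer combination of E₁ = a₁b₁ᵀ and E₂ = a₂b₂ᵀ: S₀ = E₂, S₁ = E₁ − E₂; reading off coefficients, c₁ = (0, 1) and c₂ = (1, -1).
Hence T = (2, -3) ⊗ (1, 1) ⊗ (0, 1) + (3, 2) ⊗ (0, 1) ⊗ (1, -1), so rank(T) ≤ 2.
These bounds meet, so rank(T) = 2.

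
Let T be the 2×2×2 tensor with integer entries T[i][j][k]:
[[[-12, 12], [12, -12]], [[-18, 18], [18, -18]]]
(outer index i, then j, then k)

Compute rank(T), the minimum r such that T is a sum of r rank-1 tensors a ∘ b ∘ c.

Lower bound: T ≠ 0 (e.g. T[0,0,0] = -12), so rank(T) ≥ 1.
Upper bound: if T = a ∘ b ∘ c then every fibre of T is a multiple of the corresponding factor, so read the factors off the fibres through the nonzero entry T[0,0,0] = -12.
The mode-1 fibre T[:,0,0] = [-12, -18] gives a = [2, 3] (primitive direction); the mode-2 fibre T[0,:,0] = [-12, 12] gives b = [1, -1]; then c[k] = T[0,0,k] / (a[0]·b[0]) = [-12, 12] / 2 = [-6, 6].
Expanding [2, 3] ∘ [1, -1] ∘ [-6, 6] reproduces all 8 entries of T, so T = [2, 3] ∘ [1, -1] ∘ [-6, 6] and rank(T) ≤ 1.
These bounds meet, so rank(T) = 1.

1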